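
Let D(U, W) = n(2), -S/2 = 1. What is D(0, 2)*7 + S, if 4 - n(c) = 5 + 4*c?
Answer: -65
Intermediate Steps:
S = -2 (S = -2*1 = -2)
n(c) = -1 - 4*c (n(c) = 4 - (5 + 4*c) = 4 + (-5 - 4*c) = -1 - 4*c)
D(U, W) = -9 (D(U, W) = -1 - 4*2 = -1 - 8 = -9)
D(0, 2)*7 + S = -9*7 - 2 = -63 - 2 = -65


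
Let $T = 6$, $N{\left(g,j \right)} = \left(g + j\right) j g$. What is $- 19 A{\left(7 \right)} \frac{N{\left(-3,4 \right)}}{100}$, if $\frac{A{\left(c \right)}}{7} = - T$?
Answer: $- \frac{2394}{25} \approx -95.76$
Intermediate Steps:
$N{\left(g,j \right)} = g j \left(g + j\right)$ ($N{\left(g,j \right)} = j \left(g + j\right) g = g j \left(g + j\right)$)
$A{\left(c \right)} = -42$ ($A{\left(c \right)} = 7 \left(\left(-1\right) 6\right) = 7 \left(-6\right) = -42$)
$- 19 A{\left(7 \right)} \frac{N{\left(-3,4 \right)}}{100} = \left(-19\right) \left(-42\right) \frac{\left(-3\right) 4 \left(-3 + 4\right)}{100} = 798 \left(-3\right) 4 \cdot 1 \cdot \frac{1}{100} = 798 \left(\left(-12\right) \frac{1}{100}\right) = 798 \left(- \frac{3}{25}\right) = - \frac{2394}{25}$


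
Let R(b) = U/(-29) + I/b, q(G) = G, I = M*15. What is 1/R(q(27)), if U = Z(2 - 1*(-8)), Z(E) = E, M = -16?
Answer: -261/2410 ≈ -0.10830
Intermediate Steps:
U = 10 (U = 2 - 1*(-8) = 2 + 8 = 10)
I = -240 (I = -16*15 = -240)
R(b) = -10/29 - 240/b (R(b) = 10/(-29) - 240/b = 10*(-1/29) - 240/b = -10/29 - 240/b)
1/R(q(27)) = 1/(-10/29 - 240/27) = 1/(-10/29 - 240*1/27) = 1/(-10/29 - 80/9) = 1/(-2410/261) = -261/2410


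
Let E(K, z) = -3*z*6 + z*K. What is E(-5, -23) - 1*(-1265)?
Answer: 1794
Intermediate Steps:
E(K, z) = -18*z + K*z
E(-5, -23) - 1*(-1265) = -23*(-18 - 5) - 1*(-1265) = -23*(-23) + 1265 = 529 + 1265 = 1794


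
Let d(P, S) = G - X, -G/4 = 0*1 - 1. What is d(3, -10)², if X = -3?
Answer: 49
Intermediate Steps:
G = 4 (G = -4*(0*1 - 1) = -4*(0 - 1) = -4*(-1) = 4)
d(P, S) = 7 (d(P, S) = 4 - 1*(-3) = 4 + 3 = 7)
d(3, -10)² = 7² = 49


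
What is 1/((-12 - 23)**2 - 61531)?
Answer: -1/60306 ≈ -1.6582e-5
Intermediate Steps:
1/((-12 - 23)**2 - 61531) = 1/((-35)**2 - 61531) = 1/(1225 - 61531) = 1/(-60306) = -1/60306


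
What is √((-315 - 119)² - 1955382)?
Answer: I*√1767026 ≈ 1329.3*I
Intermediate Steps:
√((-315 - 119)² - 1955382) = √((-434)² - 1955382) = √(188356 - 1955382) = √(-1767026) = I*√1767026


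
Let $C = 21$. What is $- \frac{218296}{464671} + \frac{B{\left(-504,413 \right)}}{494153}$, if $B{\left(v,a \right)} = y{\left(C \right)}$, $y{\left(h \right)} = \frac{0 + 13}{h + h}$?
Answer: $- \frac{4530602137373}{9643979883846} \approx -0.46979$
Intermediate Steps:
$y{\left(h \right)} = \frac{13}{2 h}$
$B{\left(v,a \right)} = \frac{13}{42}$ ($B{\left(v,a \right)} = \frac{13}{2 \cdot 21} = \frac{13}{2} \cdot \frac{1}{21} = \frac{13}{42}$)
$- \frac{218296}{464671} + \frac{B{\left(-504,413 \right)}}{494153} = - \frac{218296}{464671} + \frac{13}{42 \cdot 494153} = \left(-218296\right) \frac{1}{464671} + \frac{13}{42} \cdot \frac{1}{494153} = - \frac{218296}{464671} + \frac{13}{20754426} = - \frac{4530602137373}{9643979883846}$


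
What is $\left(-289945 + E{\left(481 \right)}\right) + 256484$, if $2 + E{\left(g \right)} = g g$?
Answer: $197898$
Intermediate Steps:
$E{\left(g \right)} = -2 + g^{2}$ ($E{\left(g \right)} = -2 + g g = -2 + g^{2}$)
$\left(-289945 + E{\left(481 \right)}\right) + 256484 = \left(-289945 - \left(2 - 481^{2}\right)\right) + 256484 = \left(-289945 + \left(-2 + 231361\right)\right) + 256484 = \left(-289945 + 231359\right) + 256484 = -58586 + 256484 = 197898$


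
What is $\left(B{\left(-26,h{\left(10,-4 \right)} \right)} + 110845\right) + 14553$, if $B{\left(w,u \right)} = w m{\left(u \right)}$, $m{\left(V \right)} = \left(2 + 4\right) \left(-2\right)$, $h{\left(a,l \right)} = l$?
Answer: $125710$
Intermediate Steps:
$m{\left(V \right)} = -12$ ($m{\left(V \right)} = 6 \left(-2\right) = -12$)
$B{\left(w,u \right)} = - 12 w$ ($B{\left(w,u \right)} = w \left(-12\right) = - 12 w$)
$\left(B{\left(-26,h{\left(10,-4 \right)} \right)} + 110845\right) + 14553 = \left(\left(-12\right) \left(-26\right) + 110845\right) + 14553 = \left(312 + 110845\right) + 14553 = 111157 + 14553 = 125710$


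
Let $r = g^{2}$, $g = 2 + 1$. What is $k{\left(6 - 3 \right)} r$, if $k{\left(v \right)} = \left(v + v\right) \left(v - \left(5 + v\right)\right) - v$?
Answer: $-297$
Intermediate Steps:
$g = 3$
$k{\left(v \right)} = - 11 v$ ($k{\left(v \right)} = 2 v \left(-5\right) - v = - 10 v - v = - 11 v$)
$r = 9$ ($r = 3^{2} = 9$)
$k{\left(6 - 3 \right)} r = - 11 \left(6 - 3\right) 9 = \left(-11\right) 3 \cdot 9 = \left(-33\right) 9 = -297$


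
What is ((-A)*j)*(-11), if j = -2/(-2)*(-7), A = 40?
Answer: -3080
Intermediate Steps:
j = -7 (j = -2*(-1/2)*(-7) = 1*(-7) = -7)
((-A)*j)*(-11) = (-1*40*(-7))*(-11) = -40*(-7)*(-11) = 280*(-11) = -3080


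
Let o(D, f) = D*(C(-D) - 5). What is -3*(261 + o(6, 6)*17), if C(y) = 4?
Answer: -477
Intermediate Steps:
o(D, f) = -D (o(D, f) = D*(4 - 5) = D*(-1) = -D)
-3*(261 + o(6, 6)*17) = -3*(261 - 1*6*17) = -3*(261 - 6*17) = -3*(261 - 102) = -3*159 = -477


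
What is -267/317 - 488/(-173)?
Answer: 108505/54841 ≈ 1.9785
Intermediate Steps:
-267/317 - 488/(-173) = -267*1/317 - 488*(-1/173) = -267/317 + 488/173 = 108505/54841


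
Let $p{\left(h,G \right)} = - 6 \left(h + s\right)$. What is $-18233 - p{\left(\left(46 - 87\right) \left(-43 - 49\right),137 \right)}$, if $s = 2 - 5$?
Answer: $4381$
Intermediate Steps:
$s = -3$ ($s = 2 - 5 = -3$)
$p{\left(h,G \right)} = 18 - 6 h$ ($p{\left(h,G \right)} = - 6 \left(h - 3\right) = - 6 \left(-3 + h\right) = 18 - 6 h$)
$-18233 - p{\left(\left(46 - 87\right) \left(-43 - 49\right),137 \right)} = -18233 - \left(18 - 6 \left(46 - 87\right) \left(-43 - 49\right)\right) = -18233 - \left(18 - 6 \left(\left(-41\right) \left(-92\right)\right)\right) = -18233 - \left(18 - 22632\right) = -18233 - -22614 = -18233 + 22614 = 4381$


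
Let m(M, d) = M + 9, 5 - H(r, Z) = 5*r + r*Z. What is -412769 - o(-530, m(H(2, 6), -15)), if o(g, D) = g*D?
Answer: -417009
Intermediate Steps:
H(r, Z) = 5 - 5*r - Z*r (H(r, Z) = 5 - (5*r + r*Z) = 5 - (5*r + Z*r) = 5 + (-5*r - Z*r) = 5 - 5*r - Z*r)
m(M, d) = 9 + M
o(g, D) = D*g
-412769 - o(-530, m(H(2, 6), -15)) = -412769 - (9 + (5 - 5*2 - 1*6*2))*(-530) = -412769 - (9 + (5 - 10 - 12))*(-530) = -412769 - (9 - 17)*(-530) = -412769 - (-8)*(-530) = -412769 - 1*4240 = -412769 - 4240 = -417009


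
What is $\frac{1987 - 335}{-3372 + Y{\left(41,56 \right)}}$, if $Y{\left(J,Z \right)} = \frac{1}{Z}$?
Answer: $- \frac{92512}{188831} \approx -0.48992$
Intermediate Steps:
$\frac{1987 - 335}{-3372 + Y{\left(41,56 \right)}} = \frac{1987 - 335}{-3372 + \frac{1}{56}} = \frac{1652}{-3372 + \frac{1}{56}} = \frac{1652}{- \frac{188831}{56}} = 1652 \left(- \frac{56}{188831}\right) = - \frac{92512}{188831}$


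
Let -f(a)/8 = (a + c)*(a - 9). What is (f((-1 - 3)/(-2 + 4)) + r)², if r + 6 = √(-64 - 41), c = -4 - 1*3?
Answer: (798 - I*√105)² ≈ 6.367e+5 - 1.635e+4*I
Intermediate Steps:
c = -7 (c = -4 - 3 = -7)
f(a) = -8*(-9 + a)*(-7 + a) (f(a) = -8*(a - 7)*(a - 9) = -8*(-7 + a)*(-9 + a) = -8*(-9 + a)*(-7 + a))
r = -6 + I*√105 (r = -6 + √(-64 - 41) = -6 + √(-105) = -6 + I*√105 ≈ -6.0 + 10.247*I)
(f((-1 - 3)/(-2 + 4)) + r)² = ((-504 - 8*(-1 - 3)²/(-2 + 4)² + 128*((-1 - 3)/(-2 + 4))) + (-6 + I*√105))² = ((-504 - 8*(-4/2)² + 128*(-4/2)) + (-6 + I*√105))² = ((-504 - 8*(-4*½)² + 128*(-4*½)) + (-6 + I*√105))² = ((-504 - 8*(-2)² + 128*(-2)) + (-6 + I*√105))² = ((-504 - 8*4 - 256) + (-6 + I*√105))² = ((-504 - 32 - 256) + (-6 + I*√105))² = (-792 + (-6 + I*√105))² = (-798 + I*√105)²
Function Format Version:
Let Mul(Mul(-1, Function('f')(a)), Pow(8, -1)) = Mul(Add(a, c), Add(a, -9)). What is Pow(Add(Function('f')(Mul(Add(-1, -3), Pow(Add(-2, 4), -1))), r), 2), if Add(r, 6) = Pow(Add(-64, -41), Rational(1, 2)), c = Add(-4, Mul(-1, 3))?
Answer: Pow(Add(798, Mul(-1, I, Pow(105, Rational(1, 2)))), 2) ≈ Add(6.3670e+5, Mul(-1.635e+4, I))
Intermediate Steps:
c = -7 (c = Add(-4, -3) = -7)
Function('f')(a) = Mul(-8, Add(-9, a), Add(-7, a)) (Function('f')(a) = Mul(-8, Mul(Add(a, -7), Add(a, -9))) = Mul(-8, Mul(Add(-7, a), Add(-9, a))) = Mul(-8, Mul(Add(-9, a), Add(-7, a))) = Mul(-8, Add(-9, a), Add(-7, a)))
r = Add(-6, Mul(I, Pow(105, Rational(1, 2)))) (r = Add(-6, Pow(Add(-64, -41), Rational(1, 2))) = Add(-6, Pow(-105, Rational(1, 2))) = Add(-6, Mul(I, Pow(105, Rational(1, 2)))) ≈ Add(-6.0000, Mul(10.247, I)))
Pow(Add(Function('f')(Mul(Add(-1, -3), Pow(Add(-2, 4), -1))), r), 2) = Pow(Add(Add(-504, Mul(-8, Pow(Mul(Add(-1, -3), Pow(Add(-2, 4), -1)), 2)), Mul(128, Mul(Add(-1, -3), Pow(Add(-2, 4), -1)))), Add(-6, Mul(I, Pow(105, Rational(1, 2))))), 2) = Pow(Add(Add(-504, Mul(-8, Pow(Mul(-4, Pow(2, -1)), 2)), Mul(128, Mul(-4, Pow(2, -1)))), Add(-6, Mul(I, Pow(105, Rational(1, 2))))), 2) = Pow(Add(Add(-504, Mul(-8, Pow(Mul(-4, Rational(1, 2)), 2)), Mul(128, Mul(-4, Rational(1, 2)))), Add(-6, Mul(I, Pow(105, Rational(1, 2))))), 2) = Pow(Add(Add(-504, Mul(-8, Pow(-2, 2)), Mul(128, -2)), Add(-6, Mul(I, Pow(105, Rational(1, 2))))), 2) = Pow(Add(Add(-504, Mul(-8, 4), -256), Add(-6, Mul(I, Pow(105, Rational(1, 2))))), 2) = Pow(Add(Add(-504, -32, -256), Add(-6, Mul(I, Pow(105, Rational(1, 2))))), 2) = Pow(Add(-792, Add(-6, Mul(I, Pow(105, Rational(1, 2))))), 2) = Pow(Add(-798, Mul(I, Pow(105, Rational(1, 2)))), 2)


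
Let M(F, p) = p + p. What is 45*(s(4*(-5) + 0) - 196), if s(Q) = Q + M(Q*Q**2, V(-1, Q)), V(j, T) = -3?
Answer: -9990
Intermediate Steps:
M(F, p) = 2*p
s(Q) = -6 + Q (s(Q) = Q + 2*(-3) = Q - 6 = -6 + Q)
45*(s(4*(-5) + 0) - 196) = 45*((-6 + (4*(-5) + 0)) - 196) = 45*((-6 + (-20 + 0)) - 196) = 45*((-6 - 20) - 196) = 45*(-26 - 196) = 45*(-222) = -9990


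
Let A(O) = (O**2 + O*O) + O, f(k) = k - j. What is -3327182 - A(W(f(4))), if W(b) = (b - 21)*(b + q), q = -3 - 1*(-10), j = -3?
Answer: -3403818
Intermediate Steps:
q = 7 (q = -3 + 10 = 7)
f(k) = 3 + k (f(k) = k - 1*(-3) = k + 3 = 3 + k)
W(b) = (-21 + b)*(7 + b) (W(b) = (b - 21)*(b + 7) = (-21 + b)*(7 + b))
A(O) = O + 2*O**2 (A(O) = (O**2 + O**2) + O = 2*O**2 + O = O + 2*O**2)
-3327182 - A(W(f(4))) = -3327182 - (-147 + (3 + 4)**2 - 14*(3 + 4))*(1 + 2*(-147 + (3 + 4)**2 - 14*(3 + 4))) = -3327182 - (-147 + 7**2 - 14*7)*(1 + 2*(-147 + 7**2 - 14*7)) = -3327182 - (-147 + 49 - 98)*(1 + 2*(-147 + 49 - 98)) = -3327182 - (-196)*(1 + 2*(-196)) = -3327182 - (-196)*(1 - 392) = -3327182 - (-196)*(-391) = -3327182 - 1*76636 = -3327182 - 76636 = -3403818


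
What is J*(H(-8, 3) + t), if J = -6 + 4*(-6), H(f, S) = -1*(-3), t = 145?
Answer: -4440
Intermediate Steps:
H(f, S) = 3
J = -30 (J = -6 - 24 = -30)
J*(H(-8, 3) + t) = -30*(3 + 145) = -30*148 = -4440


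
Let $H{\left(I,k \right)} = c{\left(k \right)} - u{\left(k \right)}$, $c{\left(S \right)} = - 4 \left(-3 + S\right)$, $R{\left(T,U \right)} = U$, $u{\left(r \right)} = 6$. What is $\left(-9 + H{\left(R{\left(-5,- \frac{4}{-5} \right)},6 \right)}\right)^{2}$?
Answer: $729$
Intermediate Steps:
$c{\left(S \right)} = 12 - 4 S$
$H{\left(I,k \right)} = 6 - 4 k$ ($H{\left(I,k \right)} = \left(12 - 4 k\right) - 6 = 6 - 4 k$)
$\left(-9 + H{\left(R{\left(-5,- \frac{4}{-5} \right)},6 \right)}\right)^{2} = \left(-9 + \left(6 - 24\right)\right)^{2} = \left(-9 - 18\right)^{2} = \left(-27\right)^{2} = 729$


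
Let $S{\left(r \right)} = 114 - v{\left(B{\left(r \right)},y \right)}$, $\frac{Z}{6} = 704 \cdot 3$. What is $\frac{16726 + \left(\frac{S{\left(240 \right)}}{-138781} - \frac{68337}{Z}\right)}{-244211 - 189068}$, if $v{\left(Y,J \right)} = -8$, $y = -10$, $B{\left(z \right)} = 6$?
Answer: $- \frac{3267267480539}{84664297201792} \approx -0.038591$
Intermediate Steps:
$Z = 12672$ ($Z = 6 \cdot 704 \cdot 3 = 6 \cdot 2112 = 12672$)
$S{\left(r \right)} = 122$ ($S{\left(r \right)} = 114 - -8 = 114 + 8 = 122$)
$\frac{16726 + \left(\frac{S{\left(240 \right)}}{-138781} - \frac{68337}{Z}\right)}{-244211 - 189068} = \frac{16726 + \left(\frac{122}{-138781} - \frac{68337}{12672}\right)}{-244211 - 189068} = \frac{16726 + \left(122 \left(- \frac{1}{138781}\right) - \frac{7593}{1408}\right)}{-433279} = \left(16726 - \frac{1053935909}{195403648}\right) \left(- \frac{1}{433279}\right) = \frac{3267267480539}{195403648} \left(- \frac{1}{433279}\right) = - \frac{3267267480539}{84664297201792}$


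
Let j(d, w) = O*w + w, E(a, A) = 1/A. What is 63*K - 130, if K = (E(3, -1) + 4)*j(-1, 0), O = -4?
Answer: -130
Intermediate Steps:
j(d, w) = -3*w (j(d, w) = -4*w + w = -3*w)
K = 0 (K = (1/(-1) + 4)*(-3*0) = (-1 + 4)*0 = 3*0 = 0)
63*K - 130 = 63*0 - 130 = 0 - 130 = -130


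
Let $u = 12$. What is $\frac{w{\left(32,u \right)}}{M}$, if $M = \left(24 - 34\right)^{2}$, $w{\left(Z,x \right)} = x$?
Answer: $\frac{3}{25} \approx 0.12$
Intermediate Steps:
$M = 100$ ($M = \left(-10\right)^{2} = 100$)
$\frac{w{\left(32,u \right)}}{M} = \frac{12}{100} = 12 \cdot \frac{1}{100} = \frac{3}{25}$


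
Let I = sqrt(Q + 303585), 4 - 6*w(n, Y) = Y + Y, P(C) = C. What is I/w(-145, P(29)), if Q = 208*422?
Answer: -sqrt(391361)/9 ≈ -69.510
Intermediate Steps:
Q = 87776
w(n, Y) = 2/3 - Y/3 (w(n, Y) = 2/3 - (Y + Y)/6 = 2/3 - Y/3)
I = sqrt(391361) (I = sqrt(87776 + 303585) = sqrt(391361) ≈ 625.59)
I/w(-145, P(29)) = sqrt(391361)/(2/3 - 1/3*29) = sqrt(391361)/(2/3 - 29/3) = sqrt(391361)/(-9) = sqrt(391361)*(-1/9) = -sqrt(391361)/9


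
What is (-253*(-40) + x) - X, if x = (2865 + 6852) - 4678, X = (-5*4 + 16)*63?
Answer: 15411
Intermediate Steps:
X = -252 (X = (-20 + 16)*63 = -4*63 = -252)
x = 5039 (x = 9717 - 4678 = 5039)
(-253*(-40) + x) - X = (-253*(-40) + 5039) - 1*(-252) = (10120 + 5039) + 252 = 15159 + 252 = 15411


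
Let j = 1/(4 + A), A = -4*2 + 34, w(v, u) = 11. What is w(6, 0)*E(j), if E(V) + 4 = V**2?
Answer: -39589/900 ≈ -43.988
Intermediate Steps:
A = 26 (A = -8 + 34 = 26)
j = 1/30 (j = 1/(4 + 26) = 1/30 ≈ 0.033333)
E(V) = -4 + V**2
w(6, 0)*E(j) = 11*(-4 + (1/30)**2) = 11*(-4 + 1/900) = 11*(-3599/900) = -39589/900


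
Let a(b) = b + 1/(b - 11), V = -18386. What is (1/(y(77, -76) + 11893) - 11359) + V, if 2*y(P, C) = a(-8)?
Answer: -13438225807/451781 ≈ -29745.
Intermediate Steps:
a(b) = b + 1/(-11 + b)
y(P, C) = -153/38 (y(P, C) = ((1 + (-8)² - 11*(-8))/(-11 - 8))/2 = ((1 + 64 + 88)/(-19))/2 = (-1/19*153)/2 = (½)*(-153/19) = -153/38)
(1/(y(77, -76) + 11893) - 11359) + V = (1/(-153/38 + 11893) - 11359) - 18386 = (1/(451781/38) - 11359) - 18386 = (38/451781 - 11359) - 18386 = -5131780341/451781 - 18386 = -13438225807/451781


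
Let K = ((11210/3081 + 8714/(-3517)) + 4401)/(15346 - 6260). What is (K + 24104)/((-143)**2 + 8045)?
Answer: 2373201680356301/2805370456356468 ≈ 0.84595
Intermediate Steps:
K = 47701272413/98454778422 (K = ((11210*(1/3081) + 8714*(-1/3517)) + 4401)/9086 = ((11210/3081 - 8714/3517) + 4401)*(1/9086) = (12577736/10835877 + 4401)*(1/9086) = (47701272413/10835877)*(1/9086) = 47701272413/98454778422 ≈ 0.48450)
(K + 24104)/((-143)**2 + 8045) = (47701272413/98454778422 + 24104)/((-143)**2 + 8045) = 2373201680356301/(98454778422*(20449 + 8045)) = (2373201680356301/98454778422)/28494 = (2373201680356301/98454778422)*(1/28494) = 2373201680356301/2805370456356468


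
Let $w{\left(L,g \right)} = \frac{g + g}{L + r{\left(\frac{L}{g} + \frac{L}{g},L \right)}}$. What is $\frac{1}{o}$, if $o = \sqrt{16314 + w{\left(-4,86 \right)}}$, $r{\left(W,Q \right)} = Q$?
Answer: $\frac{\sqrt{1330}}{4655} \approx 0.0078344$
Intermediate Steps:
$w{\left(L,g \right)} = \frac{g}{L}$ ($w{\left(L,g \right)} = \frac{g + g}{L + L} = \frac{2 g}{2 L} = 2 g \frac{1}{2 L} = \frac{g}{L}$)
$o = \frac{7 \sqrt{1330}}{2}$ ($o = \sqrt{16314 + \frac{86}{-4}} = \sqrt{16314 + 86 \left(- \frac{1}{4}\right)} = \sqrt{16314 - \frac{43}{2}} = \sqrt{\frac{32585}{2}} = \frac{7 \sqrt{1330}}{2} \approx 127.64$)
$\frac{1}{o} = \frac{1}{\frac{7}{2} \sqrt{1330}} = \frac{\sqrt{1330}}{4655}$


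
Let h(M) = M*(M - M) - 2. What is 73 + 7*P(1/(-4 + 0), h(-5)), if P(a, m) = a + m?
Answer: 229/4 ≈ 57.250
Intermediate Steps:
h(M) = -2 (h(M) = M*0 - 2 = 0 - 2 = -2)
73 + 7*P(1/(-4 + 0), h(-5)) = 73 + 7*(1/(-4 + 0) - 2) = 73 + 7*(1/(-4) - 2) = 73 + 7*(-1/4 - 2) = 73 + 7*(-9/4) = 73 - 63/4 = 229/4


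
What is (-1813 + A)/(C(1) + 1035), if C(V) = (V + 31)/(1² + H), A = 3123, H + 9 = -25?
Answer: 43230/34123 ≈ 1.2669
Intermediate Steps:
H = -34 (H = -9 - 25 = -34)
C(V) = -31/33 - V/33 (C(V) = (V + 31)/(1² - 34) = (31 + V)/(1 - 34) = (31 + V)/(-33) = (31 + V)*(-1/33) = -31/33 - V/33)
(-1813 + A)/(C(1) + 1035) = (-1813 + 3123)/((-31/33 - 1/33*1) + 1035) = 1310/((-31/33 - 1/33) + 1035) = 1310/(-32/33 + 1035) = 1310/(34123/33) = 1310*(33/34123) = 43230/34123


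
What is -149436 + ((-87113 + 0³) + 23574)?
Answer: -212975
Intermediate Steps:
-149436 + ((-87113 + 0³) + 23574) = -149436 + ((-87113 + 0) + 23574) = -149436 + (-87113 + 23574) = -149436 - 63539 = -212975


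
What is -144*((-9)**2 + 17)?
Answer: -14112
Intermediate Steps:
-144*((-9)**2 + 17) = -144*(81 + 17) = -144*98 = -14112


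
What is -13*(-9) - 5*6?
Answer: 87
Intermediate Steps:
-13*(-9) - 5*6 = 117 - 30 = 87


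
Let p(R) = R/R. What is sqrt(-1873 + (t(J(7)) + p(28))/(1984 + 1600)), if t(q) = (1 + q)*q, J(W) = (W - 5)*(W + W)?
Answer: I*sqrt(93968266)/224 ≈ 43.276*I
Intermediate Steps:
J(W) = 2*W*(-5 + W) (J(W) = (-5 + W)*(2*W) = 2*W*(-5 + W))
p(R) = 1
t(q) = q*(1 + q)
sqrt(-1873 + (t(J(7)) + p(28))/(1984 + 1600)) = sqrt(-1873 + ((2*7*(-5 + 7))*(1 + 2*7*(-5 + 7)) + 1)/(1984 + 1600)) = sqrt(-1873 + ((2*7*2)*(1 + 2*7*2) + 1)/3584) = sqrt(-1873 + (28*(1 + 28) + 1)*(1/3584)) = sqrt(-1873 + (28*29 + 1)*(1/3584)) = sqrt(-1873 + (812 + 1)*(1/3584)) = sqrt(-1873 + 813*(1/3584)) = sqrt(-1873 + 813/3584) = sqrt(-6712019/3584) = I*sqrt(93968266)/224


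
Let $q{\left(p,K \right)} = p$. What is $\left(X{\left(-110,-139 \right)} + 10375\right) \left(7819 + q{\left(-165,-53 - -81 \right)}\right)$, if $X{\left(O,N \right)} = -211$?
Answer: $77795256$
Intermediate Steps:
$\left(X{\left(-110,-139 \right)} + 10375\right) \left(7819 + q{\left(-165,-53 - -81 \right)}\right) = \left(-211 + 10375\right) \left(7819 - 165\right) = 10164 \cdot 7654 = 77795256$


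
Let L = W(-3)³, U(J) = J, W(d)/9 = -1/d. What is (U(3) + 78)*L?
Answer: 2187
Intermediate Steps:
W(d) = -9/d (W(d) = 9*(-1/d) = -9/d)
L = 27 (L = (-9/(-3))³ = (-9*(-⅓))³ = 3³ = 27)
(U(3) + 78)*L = (3 + 78)*27 = 81*27 = 2187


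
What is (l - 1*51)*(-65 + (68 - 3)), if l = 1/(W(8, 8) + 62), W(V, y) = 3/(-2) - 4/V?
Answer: 0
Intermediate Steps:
W(V, y) = -3/2 - 4/V (W(V, y) = 3*(-½) - 4/V = -3/2 - 4/V)
l = 1/60 (l = 1/((-3/2 - 4/8) + 62) = 1/((-3/2 - 4*⅛) + 62) = 1/((-3/2 - ½) + 62) = 1/(-2 + 62) = 1/60 ≈ 0.016667)
(l - 1*51)*(-65 + (68 - 3)) = (1/60 - 1*51)*(-65 + (68 - 3)) = (1/60 - 51)*(-65 + 65) = -3059/60*0 = 0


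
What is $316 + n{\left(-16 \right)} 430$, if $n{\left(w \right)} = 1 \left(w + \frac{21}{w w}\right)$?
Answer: $- \frac{835677}{128} \approx -6528.7$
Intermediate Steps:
$n{\left(w \right)} = w + \frac{21}{w^{2}}$ ($n{\left(w \right)} = 1 \left(w + \frac{21}{w^{2}}\right) = w + \frac{21}{w^{2}}$)
$316 + n{\left(-16 \right)} 430 = 316 + \left(-16 + \frac{21}{256}\right) 430 = 316 - \frac{876125}{128} = - \frac{835677}{128}$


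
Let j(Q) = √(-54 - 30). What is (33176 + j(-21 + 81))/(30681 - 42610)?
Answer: -33176/11929 - 2*I*√21/11929 ≈ -2.7811 - 0.00076831*I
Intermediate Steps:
j(Q) = 2*I*√21 (j(Q) = √(-84) = 2*I*√21)
(33176 + j(-21 + 81))/(30681 - 42610) = (33176 + 2*I*√21)/(30681 - 42610) = (33176 + 2*I*√21)/(-11929) = (33176 + 2*I*√21)*(-1/11929) = -33176/11929 - 2*I*√21/11929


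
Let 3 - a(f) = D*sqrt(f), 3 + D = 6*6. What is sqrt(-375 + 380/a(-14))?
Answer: sqrt(-375 + 380/(3 - 33*I*sqrt(14))) ≈ 0.07942 + 19.363*I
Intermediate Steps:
D = 33 (D = -3 + 6*6 = -3 + 36 = 33)
a(f) = 3 - 33*sqrt(f)
sqrt(-375 + 380/a(-14)) = sqrt(-375 + 380/(3 - 33*I*sqrt(14)))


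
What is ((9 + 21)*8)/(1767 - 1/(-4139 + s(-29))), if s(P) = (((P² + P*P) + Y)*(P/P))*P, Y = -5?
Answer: 2533056/18649625 ≈ 0.13582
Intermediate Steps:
s(P) = P*(-5 + 2*P²) (s(P) = (((P² + P*P) - 5)*(P/P))*P = (((P² + P²) - 5)*1)*P = ((2*P² - 5)*1)*P = ((-5 + 2*P²)*1)*P = (-5 + 2*P²)*P = P*(-5 + 2*P²))
((9 + 21)*8)/(1767 - 1/(-4139 + s(-29))) = ((9 + 21)*8)/(1767 - 1/(-4139 - 29*(-5 + 2*(-29)²))) = (30*8)/(1767 - 1/(-4139 - 29*(-5 + 2*841))) = 240/(1767 - 1/(-4139 - 29*(-5 + 1682))) = 240/(1767 - 1/(-4139 - 29*1677)) = 240/(1767 - 1/(-4139 - 48633)) = 240/(1767 - 1/(-52772)) = 240/(1767 - 1*(-1/52772)) = 240/(1767 + 1/52772) = 240/(93248125/52772) = 240*(52772/93248125) = 2533056/18649625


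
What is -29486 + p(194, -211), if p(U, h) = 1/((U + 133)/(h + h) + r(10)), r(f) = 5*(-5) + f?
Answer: -196288724/6657 ≈ -29486.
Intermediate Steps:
r(f) = -25 + f
p(U, h) = 1/(-15 + (133 + U)/(2*h)) (p(U, h) = 1/((U + 133)/(h + h) + (-25 + 10)) = 1/((133 + U)/((2*h)) - 15) = 1/((133 + U)*(1/(2*h)) - 15) = 1/((133 + U)/(2*h) - 15) = 1/(-15 + (133 + U)/(2*h)))
-29486 + p(194, -211) = -29486 + 2*(-211)/(133 + 194 - 30*(-211)) = -29486 + 2*(-211)/(133 + 194 + 6330) = -29486 + 2*(-211)/6657 = -29486 + 2*(-211)*(1/6657) = -29486 - 422/6657 = -196288724/6657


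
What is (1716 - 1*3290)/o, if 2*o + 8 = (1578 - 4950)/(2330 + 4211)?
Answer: 5147767/13925 ≈ 369.68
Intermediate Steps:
o = -27850/6541 (o = -4 + ((1578 - 4950)/(2330 + 4211))/2 = -4 + (-3372/6541)/2 = -4 + (-3372*1/6541)/2 = -4 + (½)*(-3372/6541) = -4 - 1686/6541 = -27850/6541 ≈ -4.2578)
(1716 - 1*3290)/o = (1716 - 1*3290)/(-27850/6541) = (1716 - 3290)*(-6541/27850) = -1574*(-6541/27850) = 5147767/13925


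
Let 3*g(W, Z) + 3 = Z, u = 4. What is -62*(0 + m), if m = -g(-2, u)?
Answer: 62/3 ≈ 20.667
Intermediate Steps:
g(W, Z) = -1 + Z/3
m = -⅓ (m = -(-1 + (⅓)*4) = -(-1 + 4/3) = -1*⅓ = -⅓ ≈ -0.33333)
-62*(0 + m) = -62*(0 - ⅓) = -62*(-⅓) = 62/3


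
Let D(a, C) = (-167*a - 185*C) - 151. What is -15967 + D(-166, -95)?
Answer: 29179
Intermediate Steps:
D(a, C) = -151 - 185*C - 167*a (D(a, C) = (-185*C - 167*a) - 151 = -151 - 185*C - 167*a)
-15967 + D(-166, -95) = -15967 + (-151 - 185*(-95) - 167*(-166)) = -15967 + (-151 + 17575 + 27722) = -15967 + 45146 = 29179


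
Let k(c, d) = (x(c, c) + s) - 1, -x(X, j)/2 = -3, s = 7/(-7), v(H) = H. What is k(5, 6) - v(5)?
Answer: -1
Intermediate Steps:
s = -1 (s = 7*(-1/7) = -1)
x(X, j) = 6 (x(X, j) = -2*(-3) = 6)
k(c, d) = 4 (k(c, d) = (6 - 1) - 1 = 5 - 1 = 4)
k(5, 6) - v(5) = 4 - 1*5 = 4 - 5 = -1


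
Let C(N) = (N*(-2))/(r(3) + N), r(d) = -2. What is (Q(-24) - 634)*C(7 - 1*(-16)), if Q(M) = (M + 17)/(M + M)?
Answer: 699775/504 ≈ 1388.4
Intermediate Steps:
Q(M) = (17 + M)/(2*M) (Q(M) = (17 + M)/((2*M)) = (17 + M)*(1/(2*M)) = (17 + M)/(2*M))
C(N) = -2*N/(-2 + N) (C(N) = (N*(-2))/(-2 + N) = (-2*N)/(-2 + N) = -2*N/(-2 + N))
(Q(-24) - 634)*C(7 - 1*(-16)) = ((1/2)*(17 - 24)/(-24) - 634)*(-2*(7 - 1*(-16))/(-2 + (7 - 1*(-16)))) = ((1/2)*(-1/24)*(-7) - 634)*(-2*(7 + 16)/(-2 + (7 + 16))) = (7/48 - 634)*(-2*23/(-2 + 23)) = -(-30425)*23/(24*21) = -30425/48*(-46/21) = 699775/504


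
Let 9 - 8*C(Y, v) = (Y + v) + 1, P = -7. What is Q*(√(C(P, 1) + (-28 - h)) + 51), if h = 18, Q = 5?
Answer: 255 + 5*I*√177/2 ≈ 255.0 + 33.26*I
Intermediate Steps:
C(Y, v) = 1 - Y/8 - v/8 (C(Y, v) = 9/8 - ((Y + v) + 1)/8 = 9/8 - (1 + Y + v)/8 = 9/8 + (-⅛ - Y/8 - v/8) = 1 - Y/8 - v/8)
Q*(√(C(P, 1) + (-28 - h)) + 51) = 5*(√((1 - ⅛*(-7) - ⅛*1) + (-28 - 1*18)) + 51) = 5*(√((1 + 7/8 - ⅛) + (-28 - 18)) + 51) = 5*(√(7/4 - 46) + 51) = 5*(√(-177/4) + 51) = 5*(I*√177/2 + 51) = 5*(51 + I*√177/2) = 255 + 5*I*√177/2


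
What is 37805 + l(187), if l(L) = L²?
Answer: 72774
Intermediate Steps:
37805 + l(187) = 37805 + 187² = 37805 + 34969 = 72774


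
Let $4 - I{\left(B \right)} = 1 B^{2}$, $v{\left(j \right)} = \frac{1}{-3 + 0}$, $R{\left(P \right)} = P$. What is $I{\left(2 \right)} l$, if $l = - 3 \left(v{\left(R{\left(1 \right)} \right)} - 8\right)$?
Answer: $0$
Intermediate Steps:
$v{\left(j \right)} = - \frac{1}{3}$ ($v{\left(j \right)} = \frac{1}{-3} = - \frac{1}{3}$)
$I{\left(B \right)} = 4 - B^{2}$ ($I{\left(B \right)} = 4 - 1 B^{2} = 4 - B^{2}$)
$l = 25$ ($l = - 3 \left(- \frac{1}{3} - 8\right) = \left(-3\right) \left(- \frac{25}{3}\right) = 25$)
$I{\left(2 \right)} l = \left(4 - 2^{2}\right) 25 = \left(4 - 4\right) 25 = 0 \cdot 25 = 0$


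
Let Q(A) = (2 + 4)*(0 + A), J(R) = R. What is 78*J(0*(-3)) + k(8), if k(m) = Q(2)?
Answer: 12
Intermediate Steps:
Q(A) = 6*A
k(m) = 12 (k(m) = 6*2 = 12)
78*J(0*(-3)) + k(8) = 78*(0*(-3)) + 12 = 78*0 + 12 = 0 + 12 = 12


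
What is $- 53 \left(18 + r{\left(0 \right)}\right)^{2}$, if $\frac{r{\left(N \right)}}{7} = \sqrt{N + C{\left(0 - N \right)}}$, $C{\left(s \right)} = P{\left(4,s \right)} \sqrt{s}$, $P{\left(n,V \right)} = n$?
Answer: $-17172$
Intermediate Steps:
$C{\left(s \right)} = 4 \sqrt{s}$
$r{\left(N \right)} = 7 \sqrt{N + 4 \sqrt{- N}}$ ($r{\left(N \right)} = 7 \sqrt{N + 4 \sqrt{0 - N}} = 7 \sqrt{N + 4 \sqrt{- N}}$)
$- 53 \left(18 + r{\left(0 \right)}\right)^{2} = - 53 \left(18 + 7 \sqrt{0 + 4 \sqrt{\left(-1\right) 0}}\right)^{2} = - 53 \left(18 + 7 \sqrt{0 + 4 \sqrt{0}}\right)^{2} = - 53 \left(18 + 7 \sqrt{0 + 4 \cdot 0}\right)^{2} = - 53 \left(18 + 7 \sqrt{0 + 0}\right)^{2} = - 53 \left(18 + 7 \sqrt{0}\right)^{2} = - 53 \left(18 + 7 \cdot 0\right)^{2} = - 53 \left(18 + 0\right)^{2} = - 53 \cdot 18^{2} = \left(-53\right) 324 = -17172$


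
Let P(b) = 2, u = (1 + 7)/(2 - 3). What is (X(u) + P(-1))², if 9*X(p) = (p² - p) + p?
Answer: 6724/81 ≈ 83.012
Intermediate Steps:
u = -8 (u = 8/(-1) = 8*(-1) = -8)
X(p) = p²/9 (X(p) = ((p² - p) + p)/9 = p²/9)
(X(u) + P(-1))² = ((⅑)*(-8)² + 2)² = ((⅑)*64 + 2)² = (64/9 + 2)² = (82/9)² = 6724/81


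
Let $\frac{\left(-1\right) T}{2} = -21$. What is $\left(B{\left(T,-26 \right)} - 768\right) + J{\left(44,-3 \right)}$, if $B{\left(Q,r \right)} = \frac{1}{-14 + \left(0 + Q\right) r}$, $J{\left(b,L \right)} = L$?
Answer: $- \frac{852727}{1106} \approx -771.0$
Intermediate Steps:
$T = 42$ ($T = \left(-2\right) \left(-21\right) = 42$)
$B{\left(Q,r \right)} = \frac{1}{-14 + Q r}$
$\left(B{\left(T,-26 \right)} - 768\right) + J{\left(44,-3 \right)} = \left(\frac{1}{-14 + 42 \left(-26\right)} - 768\right) - 3 = \left(\frac{1}{-14 - 1092} - 768\right) - 3 = \left(\frac{1}{-1106} - 768\right) - 3 = \left(- \frac{1}{1106} - 768\right) - 3 = - \frac{849409}{1106} - 3 = - \frac{852727}{1106}$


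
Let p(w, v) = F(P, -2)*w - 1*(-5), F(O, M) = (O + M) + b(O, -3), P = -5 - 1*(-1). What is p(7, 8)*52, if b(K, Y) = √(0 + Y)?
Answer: -1924 + 364*I*√3 ≈ -1924.0 + 630.47*I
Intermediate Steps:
P = -4 (P = -5 + 1 = -4)
b(K, Y) = √Y
F(O, M) = M + O + I*√3 (F(O, M) = (O + M) + √(-3) = (M + O) + I*√3 = M + O + I*√3)
p(w, v) = 5 + w*(-6 + I*√3) (p(w, v) = (-2 - 4 + I*√3)*w - 1*(-5) = (-6 + I*√3)*w + 5 = w*(-6 + I*√3) + 5 = 5 + w*(-6 + I*√3))
p(7, 8)*52 = (5 - 1*7*(6 - I*√3))*52 = (5 + (-42 + 7*I*√3))*52 = (-37 + 7*I*√3)*52 = -1924 + 364*I*√3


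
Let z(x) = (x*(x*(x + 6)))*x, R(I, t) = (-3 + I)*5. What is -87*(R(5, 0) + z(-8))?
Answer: -89958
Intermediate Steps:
R(I, t) = -15 + 5*I
z(x) = x³*(6 + x) (z(x) = (x*(x*(6 + x)))*x = (x²*(6 + x))*x = x³*(6 + x))
-87*(R(5, 0) + z(-8)) = -87*((-15 + 5*5) + (-8)³*(6 - 8)) = -87*((-15 + 25) - 512*(-2)) = -87*(10 + 1024) = -87*1034 = -89958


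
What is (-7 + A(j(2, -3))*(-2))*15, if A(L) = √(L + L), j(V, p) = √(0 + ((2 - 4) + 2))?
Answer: -105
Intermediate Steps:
j(V, p) = 0 (j(V, p) = √(0 + (-2 + 2)) = √(0 + 0) = √0 = 0)
A(L) = √2*√L (A(L) = √(2*L) = √2*√L)
(-7 + A(j(2, -3))*(-2))*15 = (-7 + (√2*√0)*(-2))*15 = (-7 + (√2*0)*(-2))*15 = (-7 + 0*(-2))*15 = (-7 + 0)*15 = -7*15 = -105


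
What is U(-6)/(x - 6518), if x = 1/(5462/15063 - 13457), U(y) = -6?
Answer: 1216183974/1321181205485 ≈ 0.00092053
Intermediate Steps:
x = -15063/202697329 (x = 1/(5462*(1/15063) - 13457) = 1/(5462/15063 - 13457) = 1/(-202697329/15063) = -15063/202697329 ≈ -7.4313e-5)
U(-6)/(x - 6518) = -6/(-15063/202697329 - 6518) = -6/(-1321181205485/202697329) = -202697329/1321181205485*(-6) = 1216183974/1321181205485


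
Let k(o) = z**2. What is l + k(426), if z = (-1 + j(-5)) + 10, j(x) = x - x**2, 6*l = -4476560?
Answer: -2236957/3 ≈ -7.4565e+5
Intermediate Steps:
l = -2238280/3 (l = (1/6)*(-4476560) = -2238280/3 ≈ -7.4609e+5)
z = -21 (z = (-1 - 5*(1 - 1*(-5))) + 10 = (-1 - 5*(1 + 5)) + 10 = (-1 - 5*6) + 10 = (-1 - 30) + 10 = -31 + 10 = -21)
k(o) = 441 (k(o) = (-21)**2 = 441)
l + k(426) = -2238280/3 + 441 = -2236957/3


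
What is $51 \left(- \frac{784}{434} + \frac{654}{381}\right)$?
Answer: $- \frac{18054}{3937} \approx -4.5857$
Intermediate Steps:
$51 \left(- \frac{784}{434} + \frac{654}{381}\right) = 51 \left(\left(-784\right) \frac{1}{434} + 654 \cdot \frac{1}{381}\right) = 51 \left(- \frac{56}{31} + \frac{218}{127}\right) = 51 \left(- \frac{354}{3937}\right) = - \frac{18054}{3937}$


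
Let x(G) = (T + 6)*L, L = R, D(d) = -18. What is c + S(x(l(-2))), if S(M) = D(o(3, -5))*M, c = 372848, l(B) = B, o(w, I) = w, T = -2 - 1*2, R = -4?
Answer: 372992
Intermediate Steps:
T = -4 (T = -2 - 2 = -4)
L = -4
x(G) = -8 (x(G) = (-4 + 6)*(-4) = 2*(-4) = -8)
S(M) = -18*M
c + S(x(l(-2))) = 372848 - 18*(-8) = 372848 + 144 = 372992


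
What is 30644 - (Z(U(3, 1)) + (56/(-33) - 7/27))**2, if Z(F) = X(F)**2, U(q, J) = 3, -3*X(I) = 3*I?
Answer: 2698700132/88209 ≈ 30594.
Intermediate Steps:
X(I) = -I
Z(F) = F**2 (Z(F) = (-F)**2 = F**2)
30644 - (Z(U(3, 1)) + (56/(-33) - 7/27))**2 = 30644 - (3**2 + (56/(-33) - 7/27))**2 = 30644 - (9 + (56*(-1/33) - 7*1/27))**2 = 30644 - (9 + (-56/33 - 7/27))**2 = 30644 - (9 - 581/297)**2 = 30644 - (2092/297)**2 = 30644 - 1*4376464/88209 = 30644 - 4376464/88209 = 2698700132/88209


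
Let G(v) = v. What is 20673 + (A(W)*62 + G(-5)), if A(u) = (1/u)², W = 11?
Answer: 2500890/121 ≈ 20669.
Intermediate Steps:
A(u) = u⁻²
20673 + (A(W)*62 + G(-5)) = 20673 + (62/11² - 5) = 20673 + ((1/121)*62 - 5) = 20673 + (62/121 - 5) = 20673 - 543/121 = 2500890/121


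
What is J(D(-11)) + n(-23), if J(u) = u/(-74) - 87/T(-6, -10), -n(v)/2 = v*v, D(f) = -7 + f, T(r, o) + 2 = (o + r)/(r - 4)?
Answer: -62179/74 ≈ -840.26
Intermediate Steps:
T(r, o) = -2 + (o + r)/(-4 + r) (T(r, o) = -2 + (o + r)/(r - 4) = -2 + (o + r)/(-4 + r))
n(v) = -2*v² (n(v) = -2*v*v = -2*v²)
J(u) = 435/2 - u/74 (J(u) = u/(-74) - 87*(-4 - 6)/(8 - 10 - 1*(-6)) = u*(-1/74) - 87*(-10/(8 - 10 + 6)) = -u/74 - 87/((-⅒*4)) = -u/74 - 87/(-⅖) = -u/74 - 87*(-5/2) = -u/74 + 435/2 = 435/2 - u/74)
J(D(-11)) + n(-23) = (435/2 - (-7 - 11)/74) - 2*(-23)² = (435/2 - 1/74*(-18)) - 2*529 = (435/2 + 9/37) - 1058 = 16113/74 - 1058 = -62179/74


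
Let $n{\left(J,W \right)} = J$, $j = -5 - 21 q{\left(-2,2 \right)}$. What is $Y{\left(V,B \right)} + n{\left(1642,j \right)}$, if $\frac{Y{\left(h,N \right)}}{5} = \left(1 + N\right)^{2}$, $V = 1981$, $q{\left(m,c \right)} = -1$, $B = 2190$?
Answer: $24004047$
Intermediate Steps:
$j = 16$ ($j = -5 - -21 = -5 + 21 = 16$)
$Y{\left(h,N \right)} = 5 \left(1 + N\right)^{2}$
$Y{\left(V,B \right)} + n{\left(1642,j \right)} = 5 \left(1 + 2190\right)^{2} + 1642 = 5 \cdot 2191^{2} + 1642 = 5 \cdot 4800481 + 1642 = 24002405 + 1642 = 24004047$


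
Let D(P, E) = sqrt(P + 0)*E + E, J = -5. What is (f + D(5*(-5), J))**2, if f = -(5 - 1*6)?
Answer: -609 + 200*I ≈ -609.0 + 200.0*I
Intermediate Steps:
D(P, E) = E + E*sqrt(P) (D(P, E) = sqrt(P)*E + E = E*sqrt(P) + E = E + E*sqrt(P))
f = 1 (f = -(5 - 6) = -1*(-1) = 1)
(f + D(5*(-5), J))**2 = (1 - 5*(1 + sqrt(5*(-5))))**2 = (1 - 5*(1 + sqrt(-25)))**2 = (1 - 5*(1 + 5*I))**2 = (1 + (-5 - 25*I))**2 = (-4 - 25*I)**2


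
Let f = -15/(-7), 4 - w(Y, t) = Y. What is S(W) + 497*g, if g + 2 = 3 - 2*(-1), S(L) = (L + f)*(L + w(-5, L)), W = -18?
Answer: 11436/7 ≈ 1633.7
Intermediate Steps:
w(Y, t) = 4 - Y
f = 15/7 (f = -15*(-⅐) = 15/7 ≈ 2.1429)
S(L) = (9 + L)*(15/7 + L) (S(L) = (L + 15/7)*(L + (4 - 1*(-5))) = (15/7 + L)*(L + (4 + 5)) = (15/7 + L)*(L + 9) = (15/7 + L)*(9 + L) = (9 + L)*(15/7 + L))
g = 3 (g = -2 + (3 - 2*(-1)) = -2 + (3 + 2) = -2 + 5 = 3)
S(W) + 497*g = (135/7 + (-18)² + (78/7)*(-18)) + 497*3 = (135/7 + 324 - 1404/7) + 1491 = 999/7 + 1491 = 11436/7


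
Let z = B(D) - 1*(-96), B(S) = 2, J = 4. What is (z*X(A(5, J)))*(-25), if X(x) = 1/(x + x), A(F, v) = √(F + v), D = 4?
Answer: -1225/3 ≈ -408.33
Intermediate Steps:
X(x) = 1/(2*x)
z = 98 (z = 2 - 1*(-96) = 2 + 96 = 98)
(z*X(A(5, J)))*(-25) = (98*(1/(2*(√(5 + 4)))))*(-25) = (98*(1/(2*(√9))))*(-25) = (98*((½)/3))*(-25) = (98*((½)*(⅓)))*(-25) = (98*(⅙))*(-25) = (49/3)*(-25) = -1225/3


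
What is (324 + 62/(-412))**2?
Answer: 4450624369/42436 ≈ 1.0488e+5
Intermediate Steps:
(324 + 62/(-412))**2 = (324 + 62*(-1/412))**2 = (324 - 31/206)**2 = (66713/206)**2 = 4450624369/42436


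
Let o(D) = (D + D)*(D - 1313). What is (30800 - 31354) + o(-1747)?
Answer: 10691086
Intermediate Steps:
o(D) = 2*D*(-1313 + D) (o(D) = (2*D)*(-1313 + D) = 2*D*(-1313 + D))
(30800 - 31354) + o(-1747) = (30800 - 31354) + 2*(-1747)*(-1313 - 1747) = -554 + 2*(-1747)*(-3060) = -554 + 10691640 = 10691086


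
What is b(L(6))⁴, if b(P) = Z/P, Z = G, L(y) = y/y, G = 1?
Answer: 1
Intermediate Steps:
L(y) = 1
Z = 1
b(P) = 1/P
b(L(6))⁴ = (1/1)⁴ = 1⁴ = 1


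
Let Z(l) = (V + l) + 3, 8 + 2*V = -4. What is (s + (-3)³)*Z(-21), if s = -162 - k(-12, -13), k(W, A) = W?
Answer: 4248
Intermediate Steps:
V = -6 (V = -4 + (½)*(-4) = -4 - 2 = -6)
Z(l) = -3 + l (Z(l) = (-6 + l) + 3 = -3 + l)
s = -150 (s = -162 - 1*(-12) = -162 + 12 = -150)
(s + (-3)³)*Z(-21) = (-150 + (-3)³)*(-3 - 21) = (-150 - 27)*(-24) = -177*(-24) = 4248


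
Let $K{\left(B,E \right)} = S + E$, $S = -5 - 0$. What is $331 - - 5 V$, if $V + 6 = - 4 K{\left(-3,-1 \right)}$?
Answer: $421$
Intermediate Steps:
$S = -5$ ($S = -5 + 0 = -5$)
$K{\left(B,E \right)} = -5 + E$
$V = 18$ ($V = -6 - 4 \left(-5 - 1\right) = -6 - -24 = -6 + 24 = 18$)
$331 - - 5 V = 331 - \left(-5\right) 18 = 331 - -90 = 331 + 90 = 421$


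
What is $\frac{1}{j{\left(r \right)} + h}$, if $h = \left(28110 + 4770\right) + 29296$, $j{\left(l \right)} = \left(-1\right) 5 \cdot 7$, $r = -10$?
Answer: $\frac{1}{62141} \approx 1.6092 \cdot 10^{-5}$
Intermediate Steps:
$j{\left(l \right)} = -35$ ($j{\left(l \right)} = \left(-5\right) 7 = -35$)
$h = 62176$ ($h = 32880 + 29296 = 62176$)
$\frac{1}{j{\left(r \right)} + h} = \frac{1}{-35 + 62176} = \frac{1}{62141}$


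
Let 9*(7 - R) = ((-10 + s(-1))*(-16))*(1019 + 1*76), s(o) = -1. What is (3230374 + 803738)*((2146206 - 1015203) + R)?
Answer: 4476237228160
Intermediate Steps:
R = -64219/3 (R = 7 - (-10 - 1)*(-16)*(1019 + 1*76)/9 = 7 - (-11*(-16))*(1019 + 76)/9 = 7 - 176*1095/9 = 7 - ⅑*192720 = 7 - 64240/3 = -64219/3 ≈ -21406.)
(3230374 + 803738)*((2146206 - 1015203) + R) = (3230374 + 803738)*((2146206 - 1015203) - 64219/3) = 4034112*(1131003 - 64219/3) = 4034112*(3328790/3) = 4476237228160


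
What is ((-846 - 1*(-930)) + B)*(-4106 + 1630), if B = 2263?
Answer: -5811172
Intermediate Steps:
((-846 - 1*(-930)) + B)*(-4106 + 1630) = ((-846 - 1*(-930)) + 2263)*(-4106 + 1630) = ((-846 + 930) + 2263)*(-2476) = (84 + 2263)*(-2476) = 2347*(-2476) = -5811172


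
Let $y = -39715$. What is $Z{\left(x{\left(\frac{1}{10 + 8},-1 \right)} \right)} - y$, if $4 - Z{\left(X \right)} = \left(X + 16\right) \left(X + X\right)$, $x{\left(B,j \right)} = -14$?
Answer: $39775$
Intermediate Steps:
$Z{\left(X \right)} = 4 - 2 X \left(16 + X\right)$ ($Z{\left(X \right)} = 4 - \left(X + 16\right) \left(X + X\right) = 4 - \left(16 + X\right) 2 X = 4 - 2 X \left(16 + X\right)$)
$Z{\left(x{\left(\frac{1}{10 + 8},-1 \right)} \right)} - y = \left(4 - -448 - 2 \left(-14\right)^{2}\right) - -39715 = \left(4 + 448 - 392\right) + 39715 = 60 + 39715 = 39775$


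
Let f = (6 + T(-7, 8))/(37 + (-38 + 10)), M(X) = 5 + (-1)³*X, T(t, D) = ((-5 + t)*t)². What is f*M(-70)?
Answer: 58850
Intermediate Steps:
T(t, D) = t²*(-5 + t)² (T(t, D) = (t*(-5 + t))² = t²*(-5 + t)²)
M(X) = 5 - X
f = 2354/3 (f = (6 + (-7)²*(-5 - 7)²)/(37 + (-38 + 10)) = (6 + 49*(-12)²)/(37 - 28) = (6 + 49*144)/9 = (6 + 7056)*(⅑) = 7062*(⅑) = 2354/3 ≈ 784.67)
f*M(-70) = 2354*(5 - 1*(-70))/3 = 2354*(5 + 70)/3 = (2354/3)*75 = 58850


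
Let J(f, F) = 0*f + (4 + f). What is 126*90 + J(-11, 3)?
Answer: 11333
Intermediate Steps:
J(f, F) = 4 + f (J(f, F) = 0 + (4 + f) = 4 + f)
126*90 + J(-11, 3) = 126*90 + (4 - 11) = 11340 - 7 = 11333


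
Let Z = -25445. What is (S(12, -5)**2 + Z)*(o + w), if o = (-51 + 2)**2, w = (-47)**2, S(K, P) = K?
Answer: -116637610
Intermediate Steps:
w = 2209
o = 2401 (o = (-49)**2 = 2401)
(S(12, -5)**2 + Z)*(o + w) = (12**2 - 25445)*(2401 + 2209) = (144 - 25445)*4610 = -25301*4610 = -116637610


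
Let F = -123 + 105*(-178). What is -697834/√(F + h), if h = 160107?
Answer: -348917*√141294/70647 ≈ -1856.5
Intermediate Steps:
F = -18813 (F = -123 - 18690 = -18813)
-697834/√(F + h) = -697834/√(-18813 + 160107) = -697834*√141294/141294 = -348917*√141294/70647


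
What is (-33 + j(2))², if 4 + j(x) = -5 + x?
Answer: 1600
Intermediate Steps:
j(x) = -9 + x (j(x) = -4 + (-5 + x) = -9 + x)
(-33 + j(2))² = (-33 + (-9 + 2))² = (-33 - 7)² = (-40)² = 1600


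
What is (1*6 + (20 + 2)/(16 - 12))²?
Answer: 529/4 ≈ 132.25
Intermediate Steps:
(1*6 + (20 + 2)/(16 - 12))² = (6 + 22/4)² = (6 + 22*(¼))² = (6 + 11/2)² = (23/2)² = 529/4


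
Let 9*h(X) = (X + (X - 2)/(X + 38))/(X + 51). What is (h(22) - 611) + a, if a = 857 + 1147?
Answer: 2745670/1971 ≈ 1393.0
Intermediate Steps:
a = 2004
h(X) = (X + (-2 + X)/(38 + X))/(9*(51 + X)) (h(X) = ((X + (X - 2)/(X + 38))/(X + 51))/9 = ((X + (-2 + X)/(38 + X))/(51 + X))/9 = (X + (-2 + X)/(38 + X))/(9*(51 + X)))
(h(22) - 611) + a = ((-2 + 22² + 39*22)/(9*(1938 + 22² + 89*22)) - 611) + 2004 = ((-2 + 484 + 858)/(9*(1938 + 484 + 1958)) - 611) + 2004 = ((⅑)*1340/4380 - 611) + 2004 = ((⅑)*(1/4380)*1340 - 611) + 2004 = (67/1971 - 611) + 2004 = -1204214/1971 + 2004 = 2745670/1971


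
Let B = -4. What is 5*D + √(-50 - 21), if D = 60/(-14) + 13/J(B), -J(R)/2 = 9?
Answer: -3155/126 + I*√71 ≈ -25.04 + 8.4261*I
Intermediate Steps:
J(R) = -18 (J(R) = -2*9 = -18)
D = -631/126 (D = 60/(-14) + 13/(-18) = 60*(-1/14) + 13*(-1/18) = -30/7 - 13/18 = -631/126 ≈ -5.0079)
5*D + √(-50 - 21) = 5*(-631/126) + √(-50 - 21) = -3155/126 + √(-71) = -3155/126 + I*√71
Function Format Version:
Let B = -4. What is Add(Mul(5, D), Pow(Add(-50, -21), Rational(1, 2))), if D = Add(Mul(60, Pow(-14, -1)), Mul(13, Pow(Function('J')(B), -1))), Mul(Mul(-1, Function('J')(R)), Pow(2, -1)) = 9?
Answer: Add(Rational(-3155, 126), Mul(I, Pow(71, Rational(1, 2)))) ≈ Add(-25.040, Mul(8.4261, I))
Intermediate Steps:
Function('J')(R) = -18 (Function('J')(R) = Mul(-2, 9) = -18)
D = Rational(-631, 126) (D = Add(Mul(60, Pow(-14, -1)), Mul(13, Pow(-18, -1))) = Add(Mul(60, Rational(-1, 14)), Mul(13, Rational(-1, 18))) = Add(Rational(-30, 7), Rational(-13, 18)) = Rational(-631, 126) ≈ -5.0079)
Add(Mul(5, D), Pow(Add(-50, -21), Rational(1, 2))) = Add(Mul(5, Rational(-631, 126)), Pow(Add(-50, -21), Rational(1, 2))) = Add(Rational(-3155, 126), Pow(-71, Rational(1, 2))) = Add(Rational(-3155, 126), Mul(I, Pow(71, Rational(1, 2))))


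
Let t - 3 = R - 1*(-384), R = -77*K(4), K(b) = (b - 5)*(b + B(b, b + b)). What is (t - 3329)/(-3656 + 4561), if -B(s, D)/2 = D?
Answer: -3866/905 ≈ -4.2718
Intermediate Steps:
B(s, D) = -2*D
K(b) = -3*b*(-5 + b) (K(b) = (b - 5)*(b - 2*(b + b)) = (-5 + b)*(b - 4*b) = (-5 + b)*(-3*b) = -3*b*(-5 + b))
R = -924 (R = -231*4*(5 - 1*4) = -231*4*(5 - 4) = -231*4 = -77*12 = -924)
t = -537 (t = 3 + (-924 - 1*(-384)) = 3 + (-924 + 384) = 3 - 540 = -537)
(t - 3329)/(-3656 + 4561) = (-537 - 3329)/(-3656 + 4561) = -3866/905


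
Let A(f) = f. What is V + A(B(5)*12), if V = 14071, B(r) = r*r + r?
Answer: 14431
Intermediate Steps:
B(r) = r + r**2 (B(r) = r**2 + r = r + r**2)
V + A(B(5)*12) = 14071 + (5*(1 + 5))*12 = 14071 + (5*6)*12 = 14071 + 30*12 = 14071 + 360 = 14431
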